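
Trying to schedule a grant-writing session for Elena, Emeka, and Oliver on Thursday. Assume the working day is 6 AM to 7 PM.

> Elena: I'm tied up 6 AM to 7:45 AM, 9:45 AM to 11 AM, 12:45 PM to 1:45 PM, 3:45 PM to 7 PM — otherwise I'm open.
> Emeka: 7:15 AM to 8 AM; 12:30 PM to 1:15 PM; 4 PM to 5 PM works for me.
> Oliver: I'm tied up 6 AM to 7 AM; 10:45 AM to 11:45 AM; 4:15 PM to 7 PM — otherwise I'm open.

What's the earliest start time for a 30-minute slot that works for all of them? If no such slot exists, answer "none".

none

Elena free: 07:45-09:45, 11:00-12:45, 13:45-15:45 (invert busy blocks within the working day).
Emeka free: 07:15-08:00, 12:30-13:15, 16:00-17:00.
Oliver free: 07:00-10:45, 11:45-16:15 (invert busy blocks within the working day).
Elena ∩ Emeka: 07:45-08:00, 12:30-12:45.
Elena ∩ Emeka ∩ Oliver: 07:45-08:00, 12:30-12:45.
No common window is at least 30 minutes long.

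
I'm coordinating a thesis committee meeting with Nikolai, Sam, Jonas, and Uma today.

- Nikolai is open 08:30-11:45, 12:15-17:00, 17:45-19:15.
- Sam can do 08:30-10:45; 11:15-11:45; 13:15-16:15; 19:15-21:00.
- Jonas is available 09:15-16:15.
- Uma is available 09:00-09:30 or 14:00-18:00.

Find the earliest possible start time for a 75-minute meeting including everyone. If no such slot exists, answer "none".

14:00

Nikolai ∩ Sam: 08:30-10:45, 11:15-11:45, 13:15-16:15.
Nikolai ∩ Sam ∩ Jonas: 09:15-10:45, 11:15-11:45, 13:15-16:15.
Nikolai ∩ Sam ∩ Jonas ∩ Uma: 09:15-09:30, 14:00-16:15.
The first common window of at least 75 minutes is 14:00-16:15, so the earliest start is 14:00.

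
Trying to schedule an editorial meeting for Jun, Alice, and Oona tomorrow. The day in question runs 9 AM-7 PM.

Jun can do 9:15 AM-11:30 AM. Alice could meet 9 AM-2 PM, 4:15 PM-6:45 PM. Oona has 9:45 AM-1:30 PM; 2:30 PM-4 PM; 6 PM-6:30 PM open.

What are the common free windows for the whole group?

Jun ∩ Alice: 09:15-11:30.
Jun ∩ Alice ∩ Oona: 09:45-11:30.

09:45-11:30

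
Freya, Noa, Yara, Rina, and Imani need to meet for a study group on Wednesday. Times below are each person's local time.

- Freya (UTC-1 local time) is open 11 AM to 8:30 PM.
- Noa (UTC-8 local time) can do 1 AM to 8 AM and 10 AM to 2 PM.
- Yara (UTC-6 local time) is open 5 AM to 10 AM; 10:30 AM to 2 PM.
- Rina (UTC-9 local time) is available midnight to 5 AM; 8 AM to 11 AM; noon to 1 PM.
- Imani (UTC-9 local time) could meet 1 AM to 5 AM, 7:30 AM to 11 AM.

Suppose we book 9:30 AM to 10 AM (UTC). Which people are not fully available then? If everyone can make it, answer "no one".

Freya in UTC: 12:00-21:30 (add 1h to convert from UTC-1).
Noa in UTC: 09:00-16:00, 18:00-22:00 (add 8h to convert from UTC-8).
Yara in UTC: 11:00-16:00, 16:30-20:00 (add 6h to convert from UTC-6).
Rina in UTC: 09:00-14:00, 17:00-20:00, 21:00-22:00 (add 9h to convert from UTC-9).
Imani in UTC: 10:00-14:00, 16:30-20:00 (add 9h to convert from UTC-9).
Freya: not fully free for 09:30-10:00. Noa: free for 09:30-10:00. Yara: not fully free for 09:30-10:00. Rina: free for 09:30-10:00. Imani: not fully free for 09:30-10:00.

Freya, Imani, Yara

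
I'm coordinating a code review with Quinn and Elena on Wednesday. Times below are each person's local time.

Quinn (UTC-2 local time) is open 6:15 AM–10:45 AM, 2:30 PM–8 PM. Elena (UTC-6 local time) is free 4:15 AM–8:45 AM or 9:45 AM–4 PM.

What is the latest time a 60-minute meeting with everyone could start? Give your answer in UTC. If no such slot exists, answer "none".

21:00

Quinn in UTC: 08:15-12:45, 16:30-22:00 (add 2h to convert from UTC-2).
Elena in UTC: 10:15-14:45, 15:45-22:00 (add 6h to convert from UTC-6).
Quinn ∩ Elena: 10:15-12:45, 16:30-22:00.
The last common window of at least 60 minutes is 16:30-22:00; a 60-minute meeting can start as late as 21:00 and still end by 22:00.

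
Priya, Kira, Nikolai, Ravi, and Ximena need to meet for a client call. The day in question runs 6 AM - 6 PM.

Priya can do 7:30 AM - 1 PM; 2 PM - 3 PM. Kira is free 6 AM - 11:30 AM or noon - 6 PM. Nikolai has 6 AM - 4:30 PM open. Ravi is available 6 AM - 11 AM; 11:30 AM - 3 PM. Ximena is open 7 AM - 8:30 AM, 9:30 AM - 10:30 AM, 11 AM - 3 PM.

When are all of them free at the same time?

Priya ∩ Kira: 07:30-11:30, 12:00-13:00, 14:00-15:00.
Priya ∩ Kira ∩ Nikolai: 07:30-11:30, 12:00-13:00, 14:00-15:00.
Priya ∩ Kira ∩ Nikolai ∩ Ravi: 07:30-11:00, 12:00-13:00, 14:00-15:00.
Priya ∩ Kira ∩ Nikolai ∩ Ravi ∩ Ximena: 07:30-08:30, 09:30-10:30, 12:00-13:00, 14:00-15:00.

07:30-08:30, 09:30-10:30, 12:00-13:00, 14:00-15:00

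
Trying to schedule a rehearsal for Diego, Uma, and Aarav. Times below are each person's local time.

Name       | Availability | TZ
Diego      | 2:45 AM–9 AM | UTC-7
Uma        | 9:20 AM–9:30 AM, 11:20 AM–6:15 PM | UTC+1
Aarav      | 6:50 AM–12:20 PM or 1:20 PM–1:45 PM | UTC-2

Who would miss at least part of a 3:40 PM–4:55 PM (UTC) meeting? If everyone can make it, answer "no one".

Aarav, Diego

Diego in UTC: 09:45-16:00 (add 7h to convert from UTC-7).
Uma in UTC: 08:20-08:30, 10:20-17:15 (subtract 1h to convert from UTC+1).
Aarav in UTC: 08:50-14:20, 15:20-15:45 (add 2h to convert from UTC-2).
Diego: not fully free for 15:40-16:55. Uma: free for 15:40-16:55. Aarav: not fully free for 15:40-16:55.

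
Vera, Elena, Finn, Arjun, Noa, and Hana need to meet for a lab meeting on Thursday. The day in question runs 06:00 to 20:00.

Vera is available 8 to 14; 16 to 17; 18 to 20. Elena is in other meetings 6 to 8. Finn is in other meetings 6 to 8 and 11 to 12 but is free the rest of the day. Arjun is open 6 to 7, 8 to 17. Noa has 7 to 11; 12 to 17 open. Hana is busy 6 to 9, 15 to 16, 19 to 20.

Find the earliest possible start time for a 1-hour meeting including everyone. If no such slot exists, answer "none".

09:00

Vera free: 08:00-14:00, 16:00-17:00, 18:00-20:00.
Elena free: 08:00-20:00 (invert busy blocks within the working day).
Finn free: 08:00-11:00, 12:00-20:00 (invert busy blocks within the working day).
Arjun free: 06:00-07:00, 08:00-17:00.
Noa free: 07:00-11:00, 12:00-17:00.
Hana free: 09:00-15:00, 16:00-19:00 (invert busy blocks within the working day).
Vera ∩ Elena: 08:00-14:00, 16:00-17:00, 18:00-20:00.
Vera ∩ Elena ∩ Finn: 08:00-11:00, 12:00-14:00, 16:00-17:00, 18:00-20:00.
Vera ∩ Elena ∩ Finn ∩ Arjun: 08:00-11:00, 12:00-14:00, 16:00-17:00.
Vera ∩ Elena ∩ Finn ∩ Arjun ∩ Noa: 08:00-11:00, 12:00-14:00, 16:00-17:00.
Vera ∩ Elena ∩ Finn ∩ Arjun ∩ Noa ∩ Hana: 09:00-11:00, 12:00-14:00, 16:00-17:00.
The first common window of at least 60 minutes is 09:00-11:00, so the earliest start is 09:00.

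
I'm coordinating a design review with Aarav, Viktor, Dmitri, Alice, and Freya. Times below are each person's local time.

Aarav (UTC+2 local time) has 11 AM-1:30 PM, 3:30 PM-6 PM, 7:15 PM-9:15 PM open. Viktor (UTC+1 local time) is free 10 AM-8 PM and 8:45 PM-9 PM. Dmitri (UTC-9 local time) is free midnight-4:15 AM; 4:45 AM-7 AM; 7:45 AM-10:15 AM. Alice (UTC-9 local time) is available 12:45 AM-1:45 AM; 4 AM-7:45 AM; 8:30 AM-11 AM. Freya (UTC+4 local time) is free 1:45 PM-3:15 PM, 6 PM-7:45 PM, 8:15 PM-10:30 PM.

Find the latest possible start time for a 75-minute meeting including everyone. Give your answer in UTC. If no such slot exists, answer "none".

Aarav in UTC: 09:00-11:30, 13:30-16:00, 17:15-19:15 (subtract 2h to convert from UTC+2).
Viktor in UTC: 09:00-19:00, 19:45-20:00 (subtract 1h to convert from UTC+1).
Dmitri in UTC: 09:00-13:15, 13:45-16:00, 16:45-19:15 (add 9h to convert from UTC-9).
Alice in UTC: 09:45-10:45, 13:00-16:45, 17:30-20:00 (add 9h to convert from UTC-9).
Freya in UTC: 09:45-11:15, 14:00-15:45, 16:15-18:30 (subtract 4h to convert from UTC+4).
Aarav ∩ Viktor: 09:00-11:30, 13:30-16:00, 17:15-19:00.
Aarav ∩ Viktor ∩ Dmitri: 09:00-11:30, 13:45-16:00, 17:15-19:00.
Aarav ∩ Viktor ∩ Dmitri ∩ Alice: 09:45-10:45, 13:45-16:00, 17:30-19:00.
Aarav ∩ Viktor ∩ Dmitri ∩ Alice ∩ Freya: 09:45-10:45, 14:00-15:45, 17:30-18:30.
The last common window of at least 75 minutes is 14:00-15:45; a 75-minute meeting can start as late as 14:30 and still end by 15:45.

14:30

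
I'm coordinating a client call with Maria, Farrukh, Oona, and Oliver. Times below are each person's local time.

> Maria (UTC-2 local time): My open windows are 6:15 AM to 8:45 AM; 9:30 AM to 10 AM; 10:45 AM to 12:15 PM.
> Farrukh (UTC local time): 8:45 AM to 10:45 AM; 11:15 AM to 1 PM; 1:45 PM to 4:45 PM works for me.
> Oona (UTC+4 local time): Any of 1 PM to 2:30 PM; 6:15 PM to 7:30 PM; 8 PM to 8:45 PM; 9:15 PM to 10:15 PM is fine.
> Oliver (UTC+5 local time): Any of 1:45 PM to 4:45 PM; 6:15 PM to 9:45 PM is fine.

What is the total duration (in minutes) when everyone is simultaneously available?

Maria in UTC: 08:15-10:45, 11:30-12:00, 12:45-14:15 (add 2h to convert from UTC-2).
Farrukh in UTC: 08:45-10:45, 11:15-13:00, 13:45-16:45.
Oona in UTC: 09:00-10:30, 14:15-15:30, 16:00-16:45, 17:15-18:15 (subtract 4h to convert from UTC+4).
Oliver in UTC: 08:45-11:45, 13:15-16:45 (subtract 5h to convert from UTC+5).
Maria ∩ Farrukh: 08:45-10:45, 11:30-12:00, 12:45-13:00, 13:45-14:15.
Maria ∩ Farrukh ∩ Oona: 09:00-10:30.
Maria ∩ Farrukh ∩ Oona ∩ Oliver: 09:00-10:30.
That's a single block of 90 minutes.

90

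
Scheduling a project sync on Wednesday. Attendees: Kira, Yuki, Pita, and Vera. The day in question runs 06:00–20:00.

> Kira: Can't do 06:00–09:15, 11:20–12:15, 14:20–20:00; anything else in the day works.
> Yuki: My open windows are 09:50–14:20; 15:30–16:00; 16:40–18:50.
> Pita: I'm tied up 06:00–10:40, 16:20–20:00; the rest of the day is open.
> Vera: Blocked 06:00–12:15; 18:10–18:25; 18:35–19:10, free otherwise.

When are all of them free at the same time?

12:15-14:20

Kira free: 09:15-11:20, 12:15-14:20 (invert busy blocks within the working day).
Yuki free: 09:50-14:20, 15:30-16:00, 16:40-18:50.
Pita free: 10:40-16:20 (invert busy blocks within the working day).
Vera free: 12:15-18:10, 18:25-18:35, 19:10-20:00 (invert busy blocks within the working day).
Kira ∩ Yuki: 09:50-11:20, 12:15-14:20.
Kira ∩ Yuki ∩ Pita: 10:40-11:20, 12:15-14:20.
Kira ∩ Yuki ∩ Pita ∩ Vera: 12:15-14:20.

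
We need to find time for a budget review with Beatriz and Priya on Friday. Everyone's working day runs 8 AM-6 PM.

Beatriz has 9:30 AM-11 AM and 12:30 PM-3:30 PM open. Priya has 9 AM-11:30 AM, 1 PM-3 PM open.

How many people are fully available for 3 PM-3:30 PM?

Beatriz can make the full 15:00-15:30 slot — that's 1.

1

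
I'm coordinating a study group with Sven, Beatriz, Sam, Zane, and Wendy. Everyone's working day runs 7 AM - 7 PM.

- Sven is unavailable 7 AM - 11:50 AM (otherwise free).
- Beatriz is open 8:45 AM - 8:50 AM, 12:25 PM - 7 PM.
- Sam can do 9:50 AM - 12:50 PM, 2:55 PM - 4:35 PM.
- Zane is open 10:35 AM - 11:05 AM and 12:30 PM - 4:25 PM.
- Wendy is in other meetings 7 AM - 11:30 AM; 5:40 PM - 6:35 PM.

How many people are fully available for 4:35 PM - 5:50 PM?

2

Sven free: 11:50-19:00 (invert busy blocks within the working day).
Beatriz free: 08:45-08:50, 12:25-19:00.
Sam free: 09:50-12:50, 14:55-16:35.
Zane free: 10:35-11:05, 12:30-16:25.
Wendy free: 11:30-17:40, 18:35-19:00 (invert busy blocks within the working day).
Sven and Beatriz can make the full 16:35-17:50 slot — that's 2.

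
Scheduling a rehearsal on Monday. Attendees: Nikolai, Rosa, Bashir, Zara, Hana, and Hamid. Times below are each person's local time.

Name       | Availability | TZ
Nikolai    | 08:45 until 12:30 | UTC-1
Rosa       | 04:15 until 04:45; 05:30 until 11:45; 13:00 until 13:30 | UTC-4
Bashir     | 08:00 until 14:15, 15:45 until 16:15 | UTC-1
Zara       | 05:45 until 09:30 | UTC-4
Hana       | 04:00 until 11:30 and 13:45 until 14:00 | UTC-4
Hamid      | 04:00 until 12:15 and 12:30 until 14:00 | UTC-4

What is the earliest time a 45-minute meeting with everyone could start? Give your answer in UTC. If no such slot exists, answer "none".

09:45

Nikolai in UTC: 09:45-13:30 (add 1h to convert from UTC-1).
Rosa in UTC: 08:15-08:45, 09:30-15:45, 17:00-17:30 (add 4h to convert from UTC-4).
Bashir in UTC: 09:00-15:15, 16:45-17:15 (add 1h to convert from UTC-1).
Zara in UTC: 09:45-13:30 (add 4h to convert from UTC-4).
Hana in UTC: 08:00-15:30, 17:45-18:00 (add 4h to convert from UTC-4).
Hamid in UTC: 08:00-16:15, 16:30-18:00 (add 4h to convert from UTC-4).
Nikolai ∩ Rosa: 09:45-13:30.
Nikolai ∩ Rosa ∩ Bashir: 09:45-13:30.
Nikolai ∩ Rosa ∩ Bashir ∩ Zara: 09:45-13:30.
Nikolai ∩ Rosa ∩ Bashir ∩ Zara ∩ Hana: 09:45-13:30.
Nikolai ∩ Rosa ∩ Bashir ∩ Zara ∩ Hana ∩ Hamid: 09:45-13:30.
Those are the intersection windows.
The first common window of at least 45 minutes is 09:45-13:30, so the earliest start is 09:45.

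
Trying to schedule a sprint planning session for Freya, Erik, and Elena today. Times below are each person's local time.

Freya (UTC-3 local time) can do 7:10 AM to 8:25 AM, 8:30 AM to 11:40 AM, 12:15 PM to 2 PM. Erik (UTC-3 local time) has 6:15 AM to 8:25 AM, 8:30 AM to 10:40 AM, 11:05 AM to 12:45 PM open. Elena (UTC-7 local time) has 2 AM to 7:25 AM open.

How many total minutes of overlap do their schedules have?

225

Freya in UTC: 10:10-11:25, 11:30-14:40, 15:15-17:00 (add 3h to convert from UTC-3).
Erik in UTC: 09:15-11:25, 11:30-13:40, 14:05-15:45 (add 3h to convert from UTC-3).
Elena in UTC: 09:00-14:25 (add 7h to convert from UTC-7).
Freya ∩ Erik: 10:10-11:25, 11:30-13:40, 14:05-14:40, 15:15-15:45.
Freya ∩ Erik ∩ Elena: 10:10-11:25, 11:30-13:40, 14:05-14:25.
So the common availability across everyone is 10:10-11:25, 11:30-13:40, 14:05-14:25.
Summing the common windows: 75 + 130 + 20 = 225 minutes.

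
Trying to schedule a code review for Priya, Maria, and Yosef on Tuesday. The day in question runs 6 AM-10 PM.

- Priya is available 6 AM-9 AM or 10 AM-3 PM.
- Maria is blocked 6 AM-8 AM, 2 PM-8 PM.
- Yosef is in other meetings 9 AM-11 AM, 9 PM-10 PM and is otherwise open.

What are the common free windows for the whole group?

Priya free: 06:00-09:00, 10:00-15:00.
Maria free: 08:00-14:00, 20:00-22:00 (invert busy blocks within the working day).
Yosef free: 06:00-09:00, 11:00-21:00 (invert busy blocks within the working day).
Priya ∩ Maria: 08:00-09:00, 10:00-14:00.
Priya ∩ Maria ∩ Yosef: 08:00-09:00, 11:00-14:00.
So the common availability across everyone is 08:00-09:00, 11:00-14:00.

08:00-09:00, 11:00-14:00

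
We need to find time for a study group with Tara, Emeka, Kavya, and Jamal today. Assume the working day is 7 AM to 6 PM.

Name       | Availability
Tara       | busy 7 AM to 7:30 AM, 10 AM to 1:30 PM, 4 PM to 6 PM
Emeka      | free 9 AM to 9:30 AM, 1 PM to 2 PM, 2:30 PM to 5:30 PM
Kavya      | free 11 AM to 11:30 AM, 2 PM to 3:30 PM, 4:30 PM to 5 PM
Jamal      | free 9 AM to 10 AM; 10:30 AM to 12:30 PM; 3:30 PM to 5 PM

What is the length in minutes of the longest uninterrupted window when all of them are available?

0

Tara free: 07:30-10:00, 13:30-16:00 (invert busy blocks within the working day).
Emeka free: 09:00-09:30, 13:00-14:00, 14:30-17:30.
Kavya free: 11:00-11:30, 14:00-15:30, 16:30-17:00.
Jamal free: 09:00-10:00, 10:30-12:30, 15:30-17:00.
Tara ∩ Emeka: 09:00-09:30, 13:30-14:00, 14:30-16:00.
Tara ∩ Emeka ∩ Kavya: 14:30-15:30.
Tara ∩ Emeka ∩ Kavya ∩ Jamal: ∅.
There is no time when everyone is free.
No common window exists, so the longest block is 0 minutes.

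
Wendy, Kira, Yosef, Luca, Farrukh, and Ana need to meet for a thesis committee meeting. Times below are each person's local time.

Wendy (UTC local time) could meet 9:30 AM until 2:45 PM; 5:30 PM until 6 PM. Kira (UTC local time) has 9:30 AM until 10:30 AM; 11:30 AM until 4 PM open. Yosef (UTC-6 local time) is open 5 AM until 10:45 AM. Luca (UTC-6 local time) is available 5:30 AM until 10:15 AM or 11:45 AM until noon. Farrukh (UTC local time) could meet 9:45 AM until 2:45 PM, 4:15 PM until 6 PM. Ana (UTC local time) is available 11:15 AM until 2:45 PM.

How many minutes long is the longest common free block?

195

Wendy in UTC: 09:30-14:45, 17:30-18:00.
Kira in UTC: 09:30-10:30, 11:30-16:00.
Yosef in UTC: 11:00-16:45 (add 6h to convert from UTC-6).
Luca in UTC: 11:30-16:15, 17:45-18:00 (add 6h to convert from UTC-6).
Farrukh in UTC: 09:45-14:45, 16:15-18:00.
Ana in UTC: 11:15-14:45.
Wendy ∩ Kira: 09:30-10:30, 11:30-14:45.
Wendy ∩ Kira ∩ Yosef: 11:30-14:45.
Wendy ∩ Kira ∩ Yosef ∩ Luca: 11:30-14:45.
Wendy ∩ Kira ∩ Yosef ∩ Luca ∩ Farrukh: 11:30-14:45.
Wendy ∩ Kira ∩ Yosef ∩ Luca ∩ Farrukh ∩ Ana: 11:30-14:45.
The longest is 11:30-14:45 at 195 minutes.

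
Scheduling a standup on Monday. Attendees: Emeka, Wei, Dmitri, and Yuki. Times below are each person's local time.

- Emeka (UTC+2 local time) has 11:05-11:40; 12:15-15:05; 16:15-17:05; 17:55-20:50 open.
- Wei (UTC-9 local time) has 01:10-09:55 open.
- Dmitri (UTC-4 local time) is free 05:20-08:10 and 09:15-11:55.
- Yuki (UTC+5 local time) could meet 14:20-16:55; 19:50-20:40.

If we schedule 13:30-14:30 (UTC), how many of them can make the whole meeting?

Emeka in UTC: 09:05-09:40, 10:15-13:05, 14:15-15:05, 15:55-18:50 (subtract 2h to convert from UTC+2).
Wei in UTC: 10:10-18:55 (add 9h to convert from UTC-9).
Dmitri in UTC: 09:20-12:10, 13:15-15:55 (add 4h to convert from UTC-4).
Yuki in UTC: 09:20-11:55, 14:50-15:40 (subtract 5h to convert from UTC+5).
Wei and Dmitri can make the full 13:30-14:30 slot — that's 2.

2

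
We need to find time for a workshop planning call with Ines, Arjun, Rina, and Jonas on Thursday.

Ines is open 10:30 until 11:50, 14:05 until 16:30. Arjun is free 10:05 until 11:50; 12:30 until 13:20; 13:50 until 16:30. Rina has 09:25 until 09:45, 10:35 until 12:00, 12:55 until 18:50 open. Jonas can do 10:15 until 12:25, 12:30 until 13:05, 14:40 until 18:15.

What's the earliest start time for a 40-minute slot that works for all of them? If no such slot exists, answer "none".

Ines ∩ Arjun: 10:30-11:50, 14:05-16:30.
Ines ∩ Arjun ∩ Rina: 10:35-11:50, 14:05-16:30.
Ines ∩ Arjun ∩ Rina ∩ Jonas: 10:35-11:50, 14:40-16:30.
So the common availability across everyone is 10:35-11:50, 14:40-16:30.
The first common window of at least 40 minutes is 10:35-11:50, so the earliest start is 10:35.

10:35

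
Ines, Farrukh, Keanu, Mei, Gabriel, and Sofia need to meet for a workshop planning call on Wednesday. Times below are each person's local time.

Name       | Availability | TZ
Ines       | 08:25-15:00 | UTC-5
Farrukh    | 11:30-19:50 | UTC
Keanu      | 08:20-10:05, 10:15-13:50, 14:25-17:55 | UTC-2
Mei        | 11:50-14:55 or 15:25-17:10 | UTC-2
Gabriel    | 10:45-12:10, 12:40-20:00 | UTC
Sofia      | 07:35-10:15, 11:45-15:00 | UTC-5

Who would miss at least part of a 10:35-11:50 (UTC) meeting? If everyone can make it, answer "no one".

Ines in UTC: 13:25-20:00 (add 5h to convert from UTC-5).
Farrukh in UTC: 11:30-19:50.
Keanu in UTC: 10:20-12:05, 12:15-15:50, 16:25-19:55 (add 2h to convert from UTC-2).
Mei in UTC: 13:50-16:55, 17:25-19:10 (add 2h to convert from UTC-2).
Gabriel in UTC: 10:45-12:10, 12:40-20:00.
Sofia in UTC: 12:35-15:15, 16:45-20:00 (add 5h to convert from UTC-5).
Ines: not fully free for 10:35-11:50. Farrukh: not fully free for 10:35-11:50. Keanu: free for 10:35-11:50. Mei: not fully free for 10:35-11:50. Gabriel: not fully free for 10:35-11:50. Sofia: not fully free for 10:35-11:50.

Farrukh, Gabriel, Ines, Mei, Sofia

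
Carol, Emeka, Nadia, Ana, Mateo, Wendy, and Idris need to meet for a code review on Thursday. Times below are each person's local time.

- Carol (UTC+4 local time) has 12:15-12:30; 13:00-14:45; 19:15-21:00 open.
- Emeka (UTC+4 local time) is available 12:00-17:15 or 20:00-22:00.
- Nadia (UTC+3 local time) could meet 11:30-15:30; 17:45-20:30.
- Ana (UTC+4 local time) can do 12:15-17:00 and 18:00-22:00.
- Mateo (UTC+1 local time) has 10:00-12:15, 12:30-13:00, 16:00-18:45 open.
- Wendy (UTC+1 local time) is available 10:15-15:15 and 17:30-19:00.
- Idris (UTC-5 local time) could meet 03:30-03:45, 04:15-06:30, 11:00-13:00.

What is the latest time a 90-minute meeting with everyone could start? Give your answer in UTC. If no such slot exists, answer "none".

09:15

Carol in UTC: 08:15-08:30, 09:00-10:45, 15:15-17:00 (subtract 4h to convert from UTC+4).
Emeka in UTC: 08:00-13:15, 16:00-18:00 (subtract 4h to convert from UTC+4).
Nadia in UTC: 08:30-12:30, 14:45-17:30 (subtract 3h to convert from UTC+3).
Ana in UTC: 08:15-13:00, 14:00-18:00 (subtract 4h to convert from UTC+4).
Mateo in UTC: 09:00-11:15, 11:30-12:00, 15:00-17:45 (subtract 1h to convert from UTC+1).
Wendy in UTC: 09:15-14:15, 16:30-18:00 (subtract 1h to convert from UTC+1).
Idris in UTC: 08:30-08:45, 09:15-11:30, 16:00-18:00 (add 5h to convert from UTC-5).
Carol ∩ Emeka: 08:15-08:30, 09:00-10:45, 16:00-17:00.
Carol ∩ Emeka ∩ Nadia: 09:00-10:45, 16:00-17:00.
Carol ∩ Emeka ∩ Nadia ∩ Ana: 09:00-10:45, 16:00-17:00.
Carol ∩ Emeka ∩ Nadia ∩ Ana ∩ Mateo: 09:00-10:45, 16:00-17:00.
Carol ∩ Emeka ∩ Nadia ∩ Ana ∩ Mateo ∩ Wendy: 09:15-10:45, 16:30-17:00.
Carol ∩ Emeka ∩ Nadia ∩ Ana ∩ Mateo ∩ Wendy ∩ Idris: 09:15-10:45, 16:30-17:00.
So the common availability across everyone is 09:15-10:45, 16:30-17:00.
The last common window of at least 90 minutes is 09:15-10:45; a 90-minute meeting can start as late as 09:15 and still end by 10:45.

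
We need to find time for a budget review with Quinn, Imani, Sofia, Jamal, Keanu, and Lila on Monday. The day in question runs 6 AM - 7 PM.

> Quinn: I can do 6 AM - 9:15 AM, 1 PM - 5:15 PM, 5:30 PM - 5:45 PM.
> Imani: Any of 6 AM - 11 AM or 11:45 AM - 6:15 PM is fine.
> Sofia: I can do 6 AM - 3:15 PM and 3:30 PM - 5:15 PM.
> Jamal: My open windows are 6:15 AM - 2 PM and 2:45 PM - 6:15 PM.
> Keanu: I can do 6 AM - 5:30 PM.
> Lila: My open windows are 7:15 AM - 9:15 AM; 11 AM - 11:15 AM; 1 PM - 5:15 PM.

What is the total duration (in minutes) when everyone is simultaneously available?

Quinn ∩ Imani: 06:00-09:15, 13:00-17:15, 17:30-17:45.
Quinn ∩ Imani ∩ Sofia: 06:00-09:15, 13:00-15:15, 15:30-17:15.
Quinn ∩ Imani ∩ Sofia ∩ Jamal: 06:15-09:15, 13:00-14:00, 14:45-15:15, 15:30-17:15.
Quinn ∩ Imani ∩ Sofia ∩ Jamal ∩ Keanu: 06:15-09:15, 13:00-14:00, 14:45-15:15, 15:30-17:15.
Quinn ∩ Imani ∩ Sofia ∩ Jamal ∩ Keanu ∩ Lila: 07:15-09:15, 13:00-14:00, 14:45-15:15, 15:30-17:15.
So the common availability across everyone is 07:15-09:15, 13:00-14:00, 14:45-15:15, 15:30-17:15.
Summing the common windows: 120 + 60 + 30 + 105 = 315 minutes.

315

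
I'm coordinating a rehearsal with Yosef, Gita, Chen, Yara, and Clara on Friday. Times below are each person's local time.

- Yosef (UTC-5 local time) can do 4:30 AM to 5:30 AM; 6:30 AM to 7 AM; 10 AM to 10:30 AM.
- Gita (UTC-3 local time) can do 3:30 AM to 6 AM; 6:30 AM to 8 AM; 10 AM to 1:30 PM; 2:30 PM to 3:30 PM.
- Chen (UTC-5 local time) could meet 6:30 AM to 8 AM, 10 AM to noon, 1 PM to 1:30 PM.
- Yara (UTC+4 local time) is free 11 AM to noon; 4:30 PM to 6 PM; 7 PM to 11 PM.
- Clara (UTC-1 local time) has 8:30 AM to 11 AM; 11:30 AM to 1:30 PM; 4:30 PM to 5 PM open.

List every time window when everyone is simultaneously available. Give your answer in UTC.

Yosef in UTC: 09:30-10:30, 11:30-12:00, 15:00-15:30 (add 5h to convert from UTC-5).
Gita in UTC: 06:30-09:00, 09:30-11:00, 13:00-16:30, 17:30-18:30 (add 3h to convert from UTC-3).
Chen in UTC: 11:30-13:00, 15:00-17:00, 18:00-18:30 (add 5h to convert from UTC-5).
Yara in UTC: 07:00-08:00, 12:30-14:00, 15:00-19:00 (subtract 4h to convert from UTC+4).
Clara in UTC: 09:30-12:00, 12:30-14:30, 17:30-18:00 (add 1h to convert from UTC-1).
Yosef ∩ Gita: 09:30-10:30, 15:00-15:30.
Yosef ∩ Gita ∩ Chen: 15:00-15:30.
Yosef ∩ Gita ∩ Chen ∩ Yara: 15:00-15:30.
Yosef ∩ Gita ∩ Chen ∩ Yara ∩ Clara: ∅.
There is no time when everyone is free.

none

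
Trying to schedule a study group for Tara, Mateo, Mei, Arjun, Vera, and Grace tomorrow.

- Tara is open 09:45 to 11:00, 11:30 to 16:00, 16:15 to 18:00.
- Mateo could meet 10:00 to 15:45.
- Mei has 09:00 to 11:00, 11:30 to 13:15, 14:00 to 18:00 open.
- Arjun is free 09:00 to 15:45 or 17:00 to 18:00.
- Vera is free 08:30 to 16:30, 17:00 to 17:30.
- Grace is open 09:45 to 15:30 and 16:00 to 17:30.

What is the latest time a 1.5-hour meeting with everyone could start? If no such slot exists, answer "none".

14:00

Tara ∩ Mateo: 10:00-11:00, 11:30-15:45.
Tara ∩ Mateo ∩ Mei: 10:00-11:00, 11:30-13:15, 14:00-15:45.
Tara ∩ Mateo ∩ Mei ∩ Arjun: 10:00-11:00, 11:30-13:15, 14:00-15:45.
Tara ∩ Mateo ∩ Mei ∩ Arjun ∩ Vera: 10:00-11:00, 11:30-13:15, 14:00-15:45.
Tara ∩ Mateo ∩ Mei ∩ Arjun ∩ Vera ∩ Grace: 10:00-11:00, 11:30-13:15, 14:00-15:30.
The last common window of at least 90 minutes is 14:00-15:30; a 90-minute meeting can start as late as 14:00 and still end by 15:30.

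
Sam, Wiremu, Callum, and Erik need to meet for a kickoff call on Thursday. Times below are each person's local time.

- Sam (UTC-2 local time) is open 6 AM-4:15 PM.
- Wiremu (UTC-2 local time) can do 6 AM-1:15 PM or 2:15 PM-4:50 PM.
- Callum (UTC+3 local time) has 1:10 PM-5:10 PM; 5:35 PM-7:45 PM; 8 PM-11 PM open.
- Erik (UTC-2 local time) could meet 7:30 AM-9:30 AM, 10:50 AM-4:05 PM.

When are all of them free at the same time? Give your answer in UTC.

10:10-11:30, 12:50-14:10, 14:35-15:15, 16:15-16:45, 17:00-18:05

Sam in UTC: 08:00-18:15 (add 2h to convert from UTC-2).
Wiremu in UTC: 08:00-15:15, 16:15-18:50 (add 2h to convert from UTC-2).
Callum in UTC: 10:10-14:10, 14:35-16:45, 17:00-20:00 (subtract 3h to convert from UTC+3).
Erik in UTC: 09:30-11:30, 12:50-18:05 (add 2h to convert from UTC-2).
Sam ∩ Wiremu: 08:00-15:15, 16:15-18:15.
Sam ∩ Wiremu ∩ Callum: 10:10-14:10, 14:35-15:15, 16:15-16:45, 17:00-18:15.
Sam ∩ Wiremu ∩ Callum ∩ Erik: 10:10-11:30, 12:50-14:10, 14:35-15:15, 16:15-16:45, 17:00-18:05.
Those are the intersection windows.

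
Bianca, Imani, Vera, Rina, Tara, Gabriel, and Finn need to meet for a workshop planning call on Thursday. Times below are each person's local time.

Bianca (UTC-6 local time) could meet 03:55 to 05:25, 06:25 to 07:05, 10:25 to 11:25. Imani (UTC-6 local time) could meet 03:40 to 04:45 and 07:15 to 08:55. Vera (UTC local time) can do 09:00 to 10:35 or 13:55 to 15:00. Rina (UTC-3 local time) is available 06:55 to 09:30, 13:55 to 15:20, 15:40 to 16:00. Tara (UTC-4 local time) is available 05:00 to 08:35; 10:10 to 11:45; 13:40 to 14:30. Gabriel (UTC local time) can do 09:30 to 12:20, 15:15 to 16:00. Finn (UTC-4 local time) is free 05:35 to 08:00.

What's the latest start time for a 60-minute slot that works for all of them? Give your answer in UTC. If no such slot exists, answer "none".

none

Bianca in UTC: 09:55-11:25, 12:25-13:05, 16:25-17:25 (add 6h to convert from UTC-6).
Imani in UTC: 09:40-10:45, 13:15-14:55 (add 6h to convert from UTC-6).
Vera in UTC: 09:00-10:35, 13:55-15:00.
Rina in UTC: 09:55-12:30, 16:55-18:20, 18:40-19:00 (add 3h to convert from UTC-3).
Tara in UTC: 09:00-12:35, 14:10-15:45, 17:40-18:30 (add 4h to convert from UTC-4).
Gabriel in UTC: 09:30-12:20, 15:15-16:00.
Finn in UTC: 09:35-12:00 (add 4h to convert from UTC-4).
Bianca ∩ Imani: 09:55-10:45.
Bianca ∩ Imani ∩ Vera: 09:55-10:35.
Bianca ∩ Imani ∩ Vera ∩ Rina: 09:55-10:35.
Bianca ∩ Imani ∩ Vera ∩ Rina ∩ Tara: 09:55-10:35.
Bianca ∩ Imani ∩ Vera ∩ Rina ∩ Tara ∩ Gabriel: 09:55-10:35.
Bianca ∩ Imani ∩ Vera ∩ Rina ∩ Tara ∩ Gabriel ∩ Finn: 09:55-10:35.
No common window is at least 60 minutes long.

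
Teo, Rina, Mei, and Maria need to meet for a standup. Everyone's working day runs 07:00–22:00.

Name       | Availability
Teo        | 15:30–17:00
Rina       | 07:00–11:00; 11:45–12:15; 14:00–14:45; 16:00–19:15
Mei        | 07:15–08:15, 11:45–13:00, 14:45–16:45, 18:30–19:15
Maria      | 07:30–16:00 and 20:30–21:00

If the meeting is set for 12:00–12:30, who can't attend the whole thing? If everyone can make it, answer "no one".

Rina, Teo

Teo: not fully free for 12:00-12:30. Rina: not fully free for 12:00-12:30. Mei: free for 12:00-12:30. Maria: free for 12:00-12:30.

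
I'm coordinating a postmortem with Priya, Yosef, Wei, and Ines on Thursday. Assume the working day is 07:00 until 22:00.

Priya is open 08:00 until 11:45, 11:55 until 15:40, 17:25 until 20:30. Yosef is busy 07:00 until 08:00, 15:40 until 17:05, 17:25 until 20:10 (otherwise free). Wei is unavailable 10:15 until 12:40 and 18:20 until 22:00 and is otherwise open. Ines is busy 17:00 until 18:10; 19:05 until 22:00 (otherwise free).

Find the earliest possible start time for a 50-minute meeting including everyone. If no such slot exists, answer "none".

Priya free: 08:00-11:45, 11:55-15:40, 17:25-20:30.
Yosef free: 08:00-15:40, 17:05-17:25, 20:10-22:00 (invert busy blocks within the working day).
Wei free: 07:00-10:15, 12:40-18:20 (invert busy blocks within the working day).
Ines free: 07:00-17:00, 18:10-19:05 (invert busy blocks within the working day).
Priya ∩ Yosef: 08:00-11:45, 11:55-15:40, 20:10-20:30.
Priya ∩ Yosef ∩ Wei: 08:00-10:15, 12:40-15:40.
Priya ∩ Yosef ∩ Wei ∩ Ines: 08:00-10:15, 12:40-15:40.
The first common window of at least 50 minutes is 08:00-10:15, so the earliest start is 08:00.

08:00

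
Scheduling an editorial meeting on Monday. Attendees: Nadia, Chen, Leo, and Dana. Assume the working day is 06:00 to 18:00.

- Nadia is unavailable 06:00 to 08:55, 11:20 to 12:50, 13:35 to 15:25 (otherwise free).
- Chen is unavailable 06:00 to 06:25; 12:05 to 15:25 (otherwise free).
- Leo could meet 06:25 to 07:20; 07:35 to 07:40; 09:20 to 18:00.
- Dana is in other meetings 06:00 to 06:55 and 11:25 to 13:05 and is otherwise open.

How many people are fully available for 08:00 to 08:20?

Nadia free: 08:55-11:20, 12:50-13:35, 15:25-18:00 (invert busy blocks within the working day).
Chen free: 06:25-12:05, 15:25-18:00 (invert busy blocks within the working day).
Leo free: 06:25-07:20, 07:35-07:40, 09:20-18:00.
Dana free: 06:55-11:25, 13:05-18:00 (invert busy blocks within the working day).
Chen and Dana can make the full 08:00-08:20 slot — that's 2.

2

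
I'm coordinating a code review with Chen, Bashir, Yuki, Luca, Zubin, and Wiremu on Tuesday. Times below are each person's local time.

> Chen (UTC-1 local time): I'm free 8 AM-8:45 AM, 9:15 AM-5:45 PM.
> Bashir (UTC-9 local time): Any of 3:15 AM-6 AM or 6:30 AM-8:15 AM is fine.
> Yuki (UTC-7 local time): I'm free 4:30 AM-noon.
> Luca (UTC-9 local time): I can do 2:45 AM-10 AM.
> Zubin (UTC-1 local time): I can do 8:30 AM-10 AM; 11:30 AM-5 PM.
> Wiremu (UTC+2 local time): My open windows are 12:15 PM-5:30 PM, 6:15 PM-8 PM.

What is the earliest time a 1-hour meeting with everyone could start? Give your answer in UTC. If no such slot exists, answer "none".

Chen in UTC: 09:00-09:45, 10:15-18:45 (add 1h to convert from UTC-1).
Bashir in UTC: 12:15-15:00, 15:30-17:15 (add 9h to convert from UTC-9).
Yuki in UTC: 11:30-19:00 (add 7h to convert from UTC-7).
Luca in UTC: 11:45-19:00 (add 9h to convert from UTC-9).
Zubin in UTC: 09:30-11:00, 12:30-18:00 (add 1h to convert from UTC-1).
Wiremu in UTC: 10:15-15:30, 16:15-18:00 (subtract 2h to convert from UTC+2).
Chen ∩ Bashir: 12:15-15:00, 15:30-17:15.
Chen ∩ Bashir ∩ Yuki: 12:15-15:00, 15:30-17:15.
Chen ∩ Bashir ∩ Yuki ∩ Luca: 12:15-15:00, 15:30-17:15.
Chen ∩ Bashir ∩ Yuki ∩ Luca ∩ Zubin: 12:30-15:00, 15:30-17:15.
Chen ∩ Bashir ∩ Yuki ∩ Luca ∩ Zubin ∩ Wiremu: 12:30-15:00, 16:15-17:15.
The first common window of at least 60 minutes is 12:30-15:00, so the earliest start is 12:30.

12:30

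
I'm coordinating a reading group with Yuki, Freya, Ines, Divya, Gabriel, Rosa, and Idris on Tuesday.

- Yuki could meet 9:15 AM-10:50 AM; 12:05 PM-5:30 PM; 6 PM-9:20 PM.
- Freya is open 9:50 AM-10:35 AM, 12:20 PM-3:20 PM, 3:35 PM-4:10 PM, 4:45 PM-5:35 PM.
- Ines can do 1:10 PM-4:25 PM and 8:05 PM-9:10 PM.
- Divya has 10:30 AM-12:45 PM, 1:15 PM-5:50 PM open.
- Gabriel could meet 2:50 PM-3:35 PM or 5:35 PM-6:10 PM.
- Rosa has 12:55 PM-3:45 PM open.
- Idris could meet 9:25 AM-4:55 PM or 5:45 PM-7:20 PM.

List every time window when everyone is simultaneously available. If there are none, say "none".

Yuki ∩ Freya: 09:50-10:35, 12:20-15:20, 15:35-16:10, 16:45-17:30.
Yuki ∩ Freya ∩ Ines: 13:10-15:20, 15:35-16:10.
Yuki ∩ Freya ∩ Ines ∩ Divya: 13:15-15:20, 15:35-16:10.
Yuki ∩ Freya ∩ Ines ∩ Divya ∩ Gabriel: 14:50-15:20.
Yuki ∩ Freya ∩ Ines ∩ Divya ∩ Gabriel ∩ Rosa: 14:50-15:20.
Yuki ∩ Freya ∩ Ines ∩ Divya ∩ Gabriel ∩ Rosa ∩ Idris: 14:50-15:20.
Those are the intersection windows.

14:50-15:20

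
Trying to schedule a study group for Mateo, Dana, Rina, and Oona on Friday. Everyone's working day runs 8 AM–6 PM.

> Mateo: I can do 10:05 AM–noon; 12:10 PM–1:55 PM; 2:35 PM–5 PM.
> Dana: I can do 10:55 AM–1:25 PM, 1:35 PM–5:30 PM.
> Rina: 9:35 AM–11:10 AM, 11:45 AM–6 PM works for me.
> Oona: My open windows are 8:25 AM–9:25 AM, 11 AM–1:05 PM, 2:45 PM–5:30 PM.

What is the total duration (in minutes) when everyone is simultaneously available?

Mateo ∩ Dana: 10:55-12:00, 12:10-13:25, 13:35-13:55, 14:35-17:00.
Mateo ∩ Dana ∩ Rina: 10:55-11:10, 11:45-12:00, 12:10-13:25, 13:35-13:55, 14:35-17:00.
Mateo ∩ Dana ∩ Rina ∩ Oona: 11:00-11:10, 11:45-12:00, 12:10-13:05, 14:45-17:00.
So the common availability across everyone is 11:00-11:10, 11:45-12:00, 12:10-13:05, 14:45-17:00.
Summing the common windows: 10 + 15 + 55 + 135 = 215 minutes.

215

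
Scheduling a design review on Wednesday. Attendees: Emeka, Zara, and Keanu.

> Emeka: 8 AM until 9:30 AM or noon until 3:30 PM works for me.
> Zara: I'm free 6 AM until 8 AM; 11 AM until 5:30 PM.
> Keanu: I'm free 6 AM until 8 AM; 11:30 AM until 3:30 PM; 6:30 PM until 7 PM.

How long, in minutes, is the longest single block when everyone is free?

210

Emeka ∩ Zara: 12:00-15:30.
Emeka ∩ Zara ∩ Keanu: 12:00-15:30.
The longest is 12:00-15:30 at 210 minutes.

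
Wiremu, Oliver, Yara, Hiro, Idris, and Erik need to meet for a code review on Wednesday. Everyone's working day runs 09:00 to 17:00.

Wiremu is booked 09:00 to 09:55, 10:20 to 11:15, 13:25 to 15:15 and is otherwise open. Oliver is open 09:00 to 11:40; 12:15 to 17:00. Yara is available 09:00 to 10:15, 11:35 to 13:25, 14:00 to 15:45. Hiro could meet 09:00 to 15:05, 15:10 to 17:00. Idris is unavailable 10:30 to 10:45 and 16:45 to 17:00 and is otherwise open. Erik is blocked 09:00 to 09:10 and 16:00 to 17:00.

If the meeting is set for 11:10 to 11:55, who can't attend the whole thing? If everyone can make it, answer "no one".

Wiremu free: 09:55-10:20, 11:15-13:25, 15:15-17:00 (invert busy blocks within the working day).
Oliver free: 09:00-11:40, 12:15-17:00.
Yara free: 09:00-10:15, 11:35-13:25, 14:00-15:45.
Hiro free: 09:00-15:05, 15:10-17:00.
Idris free: 09:00-10:30, 10:45-16:45 (invert busy blocks within the working day).
Erik free: 09:10-16:00 (invert busy blocks within the working day).
Wiremu: not fully free for 11:10-11:55. Oliver: not fully free for 11:10-11:55. Yara: not fully free for 11:10-11:55. Hiro: free for 11:10-11:55. Idris: free for 11:10-11:55. Erik: free for 11:10-11:55.

Oliver, Wiremu, Yara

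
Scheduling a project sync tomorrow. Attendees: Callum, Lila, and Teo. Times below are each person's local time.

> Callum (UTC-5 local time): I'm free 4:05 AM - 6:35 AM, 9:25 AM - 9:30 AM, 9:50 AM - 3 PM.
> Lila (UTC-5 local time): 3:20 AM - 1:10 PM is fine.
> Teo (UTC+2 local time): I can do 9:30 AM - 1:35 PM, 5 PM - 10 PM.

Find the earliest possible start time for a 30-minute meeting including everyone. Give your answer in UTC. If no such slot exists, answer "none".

Callum in UTC: 09:05-11:35, 14:25-14:30, 14:50-20:00 (add 5h to convert from UTC-5).
Lila in UTC: 08:20-18:10 (add 5h to convert from UTC-5).
Teo in UTC: 07:30-11:35, 15:00-20:00 (subtract 2h to convert from UTC+2).
Callum ∩ Lila: 09:05-11:35, 14:25-14:30, 14:50-18:10.
Callum ∩ Lila ∩ Teo: 09:05-11:35, 15:00-18:10.
The first common window of at least 30 minutes is 09:05-11:35, so the earliest start is 09:05.

09:05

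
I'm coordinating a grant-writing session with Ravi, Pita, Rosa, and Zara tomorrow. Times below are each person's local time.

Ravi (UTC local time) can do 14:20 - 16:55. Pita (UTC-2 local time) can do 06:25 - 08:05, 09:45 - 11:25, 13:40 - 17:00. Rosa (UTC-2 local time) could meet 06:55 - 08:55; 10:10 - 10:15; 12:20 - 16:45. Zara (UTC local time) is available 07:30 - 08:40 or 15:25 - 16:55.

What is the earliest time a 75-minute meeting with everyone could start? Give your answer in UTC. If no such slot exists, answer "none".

Ravi in UTC: 14:20-16:55.
Pita in UTC: 08:25-10:05, 11:45-13:25, 15:40-19:00 (add 2h to convert from UTC-2).
Rosa in UTC: 08:55-10:55, 12:10-12:15, 14:20-18:45 (add 2h to convert from UTC-2).
Zara in UTC: 07:30-08:40, 15:25-16:55.
Ravi ∩ Pita: 15:40-16:55.
Ravi ∩ Pita ∩ Rosa: 15:40-16:55.
Ravi ∩ Pita ∩ Rosa ∩ Zara: 15:40-16:55.
Those are the intersection windows.
The first common window of at least 75 minutes is 15:40-16:55, so the earliest start is 15:40.

15:40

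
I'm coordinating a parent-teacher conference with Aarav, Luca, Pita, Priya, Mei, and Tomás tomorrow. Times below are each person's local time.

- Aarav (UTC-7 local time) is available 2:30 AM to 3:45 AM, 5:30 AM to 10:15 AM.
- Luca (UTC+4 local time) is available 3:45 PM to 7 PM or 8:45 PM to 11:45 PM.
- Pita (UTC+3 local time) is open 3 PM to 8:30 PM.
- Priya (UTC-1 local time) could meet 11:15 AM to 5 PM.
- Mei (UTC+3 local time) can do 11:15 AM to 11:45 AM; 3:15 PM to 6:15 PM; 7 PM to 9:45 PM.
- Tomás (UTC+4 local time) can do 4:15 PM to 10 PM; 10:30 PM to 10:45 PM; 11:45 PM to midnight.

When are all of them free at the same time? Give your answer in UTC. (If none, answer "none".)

Aarav in UTC: 09:30-10:45, 12:30-17:15 (add 7h to convert from UTC-7).
Luca in UTC: 11:45-15:00, 16:45-19:45 (subtract 4h to convert from UTC+4).
Pita in UTC: 12:00-17:30 (subtract 3h to convert from UTC+3).
Priya in UTC: 12:15-18:00 (add 1h to convert from UTC-1).
Mei in UTC: 08:15-08:45, 12:15-15:15, 16:00-18:45 (subtract 3h to convert from UTC+3).
Tomás in UTC: 12:15-18:00, 18:30-18:45, 19:45-20:00 (subtract 4h to convert from UTC+4).
Aarav ∩ Luca: 12:30-15:00, 16:45-17:15.
Aarav ∩ Luca ∩ Pita: 12:30-15:00, 16:45-17:15.
Aarav ∩ Luca ∩ Pita ∩ Priya: 12:30-15:00, 16:45-17:15.
Aarav ∩ Luca ∩ Pita ∩ Priya ∩ Mei: 12:30-15:00, 16:45-17:15.
Aarav ∩ Luca ∩ Pita ∩ Priya ∩ Mei ∩ Tomás: 12:30-15:00, 16:45-17:15.

12:30-15:00, 16:45-17:15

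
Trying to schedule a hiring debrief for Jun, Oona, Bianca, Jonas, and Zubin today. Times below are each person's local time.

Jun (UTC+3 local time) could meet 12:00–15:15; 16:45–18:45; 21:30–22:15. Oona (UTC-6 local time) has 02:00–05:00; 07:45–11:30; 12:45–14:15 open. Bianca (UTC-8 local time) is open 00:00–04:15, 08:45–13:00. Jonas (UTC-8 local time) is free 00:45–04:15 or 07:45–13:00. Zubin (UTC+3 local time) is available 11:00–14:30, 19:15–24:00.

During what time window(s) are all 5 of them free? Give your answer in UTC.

Jun in UTC: 09:00-12:15, 13:45-15:45, 18:30-19:15 (subtract 3h to convert from UTC+3).
Oona in UTC: 08:00-11:00, 13:45-17:30, 18:45-20:15 (add 6h to convert from UTC-6).
Bianca in UTC: 08:00-12:15, 16:45-21:00 (add 8h to convert from UTC-8).
Jonas in UTC: 08:45-12:15, 15:45-21:00 (add 8h to convert from UTC-8).
Zubin in UTC: 08:00-11:30, 16:15-21:00 (subtract 3h to convert from UTC+3).
Jun ∩ Oona: 09:00-11:00, 13:45-15:45, 18:45-19:15.
Jun ∩ Oona ∩ Bianca: 09:00-11:00, 18:45-19:15.
Jun ∩ Oona ∩ Bianca ∩ Jonas: 09:00-11:00, 18:45-19:15.
Jun ∩ Oona ∩ Bianca ∩ Jonas ∩ Zubin: 09:00-11:00, 18:45-19:15.

09:00-11:00, 18:45-19:15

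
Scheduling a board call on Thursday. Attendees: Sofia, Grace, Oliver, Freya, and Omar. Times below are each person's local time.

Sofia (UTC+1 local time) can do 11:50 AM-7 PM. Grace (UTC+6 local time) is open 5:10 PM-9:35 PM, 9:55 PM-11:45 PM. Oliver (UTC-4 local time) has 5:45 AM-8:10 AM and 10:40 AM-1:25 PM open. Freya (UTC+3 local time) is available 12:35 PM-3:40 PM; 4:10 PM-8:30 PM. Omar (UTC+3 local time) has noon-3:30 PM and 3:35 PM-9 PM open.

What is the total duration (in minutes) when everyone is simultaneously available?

205

Sofia in UTC: 10:50-18:00 (subtract 1h to convert from UTC+1).
Grace in UTC: 11:10-15:35, 15:55-17:45 (subtract 6h to convert from UTC+6).
Oliver in UTC: 09:45-12:10, 14:40-17:25 (add 4h to convert from UTC-4).
Freya in UTC: 09:35-12:40, 13:10-17:30 (subtract 3h to convert from UTC+3).
Omar in UTC: 09:00-12:30, 12:35-18:00 (subtract 3h to convert from UTC+3).
Sofia ∩ Grace: 11:10-15:35, 15:55-17:45.
Sofia ∩ Grace ∩ Oliver: 11:10-12:10, 14:40-15:35, 15:55-17:25.
Sofia ∩ Grace ∩ Oliver ∩ Freya: 11:10-12:10, 14:40-15:35, 15:55-17:25.
Sofia ∩ Grace ∩ Oliver ∩ Freya ∩ Omar: 11:10-12:10, 14:40-15:35, 15:55-17:25.
Summing the common windows: 60 + 55 + 90 = 205 minutes.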